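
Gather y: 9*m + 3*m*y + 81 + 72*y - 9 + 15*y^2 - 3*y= 9*m + 15*y^2 + y*(3*m + 69) + 72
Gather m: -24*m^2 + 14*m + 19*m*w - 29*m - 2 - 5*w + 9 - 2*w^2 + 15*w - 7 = -24*m^2 + m*(19*w - 15) - 2*w^2 + 10*w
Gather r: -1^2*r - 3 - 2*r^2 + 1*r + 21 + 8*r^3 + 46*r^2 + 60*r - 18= 8*r^3 + 44*r^2 + 60*r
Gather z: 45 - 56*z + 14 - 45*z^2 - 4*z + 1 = -45*z^2 - 60*z + 60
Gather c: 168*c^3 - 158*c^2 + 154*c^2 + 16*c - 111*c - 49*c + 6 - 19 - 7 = 168*c^3 - 4*c^2 - 144*c - 20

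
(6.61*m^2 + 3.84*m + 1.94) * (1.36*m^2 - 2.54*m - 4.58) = 8.9896*m^4 - 11.567*m^3 - 37.389*m^2 - 22.5148*m - 8.8852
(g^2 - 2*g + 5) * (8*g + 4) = 8*g^3 - 12*g^2 + 32*g + 20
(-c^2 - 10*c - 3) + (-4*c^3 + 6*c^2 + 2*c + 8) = -4*c^3 + 5*c^2 - 8*c + 5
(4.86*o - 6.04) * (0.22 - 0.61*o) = -2.9646*o^2 + 4.7536*o - 1.3288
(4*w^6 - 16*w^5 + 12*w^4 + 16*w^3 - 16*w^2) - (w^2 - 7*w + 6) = 4*w^6 - 16*w^5 + 12*w^4 + 16*w^3 - 17*w^2 + 7*w - 6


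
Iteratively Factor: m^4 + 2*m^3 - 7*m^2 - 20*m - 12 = (m + 2)*(m^3 - 7*m - 6) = (m + 2)^2*(m^2 - 2*m - 3) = (m + 1)*(m + 2)^2*(m - 3)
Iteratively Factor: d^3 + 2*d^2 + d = (d + 1)*(d^2 + d) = (d + 1)^2*(d)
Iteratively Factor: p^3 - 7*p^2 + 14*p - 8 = (p - 2)*(p^2 - 5*p + 4) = (p - 2)*(p - 1)*(p - 4)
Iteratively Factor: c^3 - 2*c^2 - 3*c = (c)*(c^2 - 2*c - 3) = c*(c + 1)*(c - 3)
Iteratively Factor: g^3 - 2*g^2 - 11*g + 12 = (g - 4)*(g^2 + 2*g - 3) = (g - 4)*(g + 3)*(g - 1)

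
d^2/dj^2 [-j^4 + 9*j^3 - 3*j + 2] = 6*j*(9 - 2*j)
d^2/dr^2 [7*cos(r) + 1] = -7*cos(r)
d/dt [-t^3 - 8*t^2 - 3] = t*(-3*t - 16)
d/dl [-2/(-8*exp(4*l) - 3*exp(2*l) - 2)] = (-64*exp(2*l) - 12)*exp(2*l)/(8*exp(4*l) + 3*exp(2*l) + 2)^2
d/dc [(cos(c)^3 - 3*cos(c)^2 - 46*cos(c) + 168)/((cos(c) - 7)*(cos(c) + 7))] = (sin(c)^2 + 14*cos(c) - 47)*sin(c)/(cos(c) - 7)^2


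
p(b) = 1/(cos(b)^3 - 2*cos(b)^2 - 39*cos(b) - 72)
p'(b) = (3*sin(b)*cos(b)^2 - 4*sin(b)*cos(b) - 39*sin(b))/(cos(b)^3 - 2*cos(b)^2 - 39*cos(b) - 72)^2 = (3*cos(b) - 13)*sin(b)/((cos(b) - 8)^2*(cos(b) + 3)^3)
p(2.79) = -0.03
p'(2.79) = -0.01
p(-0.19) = -0.01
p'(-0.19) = 0.00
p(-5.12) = -0.01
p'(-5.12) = -0.00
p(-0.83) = -0.01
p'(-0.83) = 0.00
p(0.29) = -0.01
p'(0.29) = -0.00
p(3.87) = -0.02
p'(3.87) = 0.01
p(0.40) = -0.01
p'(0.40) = -0.00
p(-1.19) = -0.01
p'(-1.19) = 0.00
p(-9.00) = -0.03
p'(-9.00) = 0.01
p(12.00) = -0.00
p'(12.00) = 0.00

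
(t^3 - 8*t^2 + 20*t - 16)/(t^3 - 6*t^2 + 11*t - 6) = (t^2 - 6*t + 8)/(t^2 - 4*t + 3)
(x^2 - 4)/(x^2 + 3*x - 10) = (x + 2)/(x + 5)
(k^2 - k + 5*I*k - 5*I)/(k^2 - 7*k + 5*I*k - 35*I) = (k - 1)/(k - 7)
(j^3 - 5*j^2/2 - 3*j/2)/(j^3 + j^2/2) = (j - 3)/j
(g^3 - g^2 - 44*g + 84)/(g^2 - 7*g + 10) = (g^2 + g - 42)/(g - 5)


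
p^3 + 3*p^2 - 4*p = p*(p - 1)*(p + 4)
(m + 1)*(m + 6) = m^2 + 7*m + 6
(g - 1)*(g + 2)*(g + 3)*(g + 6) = g^4 + 10*g^3 + 25*g^2 - 36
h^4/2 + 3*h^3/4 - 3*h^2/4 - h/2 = h*(h/2 + 1)*(h - 1)*(h + 1/2)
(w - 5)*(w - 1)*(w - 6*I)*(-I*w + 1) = -I*w^4 - 5*w^3 + 6*I*w^3 + 30*w^2 - 11*I*w^2 - 25*w + 36*I*w - 30*I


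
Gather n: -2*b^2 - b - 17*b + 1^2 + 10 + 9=-2*b^2 - 18*b + 20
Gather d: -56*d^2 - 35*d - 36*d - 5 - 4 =-56*d^2 - 71*d - 9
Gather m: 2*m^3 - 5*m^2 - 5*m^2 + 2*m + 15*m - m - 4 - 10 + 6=2*m^3 - 10*m^2 + 16*m - 8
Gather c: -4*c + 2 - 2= -4*c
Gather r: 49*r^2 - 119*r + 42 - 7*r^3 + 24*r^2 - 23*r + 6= -7*r^3 + 73*r^2 - 142*r + 48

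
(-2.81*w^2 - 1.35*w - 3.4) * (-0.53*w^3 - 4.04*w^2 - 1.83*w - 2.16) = 1.4893*w^5 + 12.0679*w^4 + 12.3983*w^3 + 22.2761*w^2 + 9.138*w + 7.344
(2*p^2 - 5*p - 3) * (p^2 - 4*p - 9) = 2*p^4 - 13*p^3 - p^2 + 57*p + 27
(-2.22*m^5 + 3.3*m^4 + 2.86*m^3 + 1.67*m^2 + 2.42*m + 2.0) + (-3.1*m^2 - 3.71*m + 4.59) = -2.22*m^5 + 3.3*m^4 + 2.86*m^3 - 1.43*m^2 - 1.29*m + 6.59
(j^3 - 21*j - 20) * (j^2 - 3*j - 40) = j^5 - 3*j^4 - 61*j^3 + 43*j^2 + 900*j + 800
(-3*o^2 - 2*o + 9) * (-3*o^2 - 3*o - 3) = 9*o^4 + 15*o^3 - 12*o^2 - 21*o - 27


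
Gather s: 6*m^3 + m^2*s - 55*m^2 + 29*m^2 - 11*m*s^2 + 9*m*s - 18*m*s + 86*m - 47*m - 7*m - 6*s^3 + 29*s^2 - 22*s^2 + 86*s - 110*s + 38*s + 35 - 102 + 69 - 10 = 6*m^3 - 26*m^2 + 32*m - 6*s^3 + s^2*(7 - 11*m) + s*(m^2 - 9*m + 14) - 8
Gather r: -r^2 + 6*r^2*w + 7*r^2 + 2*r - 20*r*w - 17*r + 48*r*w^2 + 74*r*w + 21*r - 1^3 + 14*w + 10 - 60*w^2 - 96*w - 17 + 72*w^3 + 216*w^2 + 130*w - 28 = r^2*(6*w + 6) + r*(48*w^2 + 54*w + 6) + 72*w^3 + 156*w^2 + 48*w - 36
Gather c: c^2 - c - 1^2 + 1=c^2 - c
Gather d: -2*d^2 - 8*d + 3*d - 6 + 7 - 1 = -2*d^2 - 5*d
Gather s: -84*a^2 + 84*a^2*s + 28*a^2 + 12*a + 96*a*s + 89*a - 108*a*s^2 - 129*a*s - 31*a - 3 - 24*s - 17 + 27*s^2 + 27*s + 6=-56*a^2 + 70*a + s^2*(27 - 108*a) + s*(84*a^2 - 33*a + 3) - 14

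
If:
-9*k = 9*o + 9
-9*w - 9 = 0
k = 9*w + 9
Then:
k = 0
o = -1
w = -1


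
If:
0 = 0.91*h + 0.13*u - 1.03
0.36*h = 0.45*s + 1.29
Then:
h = 1.13186813186813 - 0.142857142857143*u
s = -0.114285714285714*u - 1.96117216117216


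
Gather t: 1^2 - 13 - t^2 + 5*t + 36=-t^2 + 5*t + 24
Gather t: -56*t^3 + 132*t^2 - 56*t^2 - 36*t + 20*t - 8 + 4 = -56*t^3 + 76*t^2 - 16*t - 4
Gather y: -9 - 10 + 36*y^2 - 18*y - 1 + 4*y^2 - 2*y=40*y^2 - 20*y - 20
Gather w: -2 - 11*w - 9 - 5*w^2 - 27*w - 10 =-5*w^2 - 38*w - 21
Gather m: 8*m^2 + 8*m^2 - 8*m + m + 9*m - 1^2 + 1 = 16*m^2 + 2*m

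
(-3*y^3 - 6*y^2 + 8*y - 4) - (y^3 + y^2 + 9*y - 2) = -4*y^3 - 7*y^2 - y - 2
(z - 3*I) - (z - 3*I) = 0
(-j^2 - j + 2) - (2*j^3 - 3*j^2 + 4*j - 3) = -2*j^3 + 2*j^2 - 5*j + 5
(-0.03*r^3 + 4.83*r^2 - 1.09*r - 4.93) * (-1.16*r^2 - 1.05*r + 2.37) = 0.0348*r^5 - 5.5713*r^4 - 3.8782*r^3 + 18.3104*r^2 + 2.5932*r - 11.6841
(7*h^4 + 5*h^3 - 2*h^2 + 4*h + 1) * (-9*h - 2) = -63*h^5 - 59*h^4 + 8*h^3 - 32*h^2 - 17*h - 2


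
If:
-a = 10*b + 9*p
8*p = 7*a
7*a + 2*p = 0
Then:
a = 0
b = 0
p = 0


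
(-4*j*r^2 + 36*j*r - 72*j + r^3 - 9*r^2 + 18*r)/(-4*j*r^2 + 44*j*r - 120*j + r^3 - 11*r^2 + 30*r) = (r - 3)/(r - 5)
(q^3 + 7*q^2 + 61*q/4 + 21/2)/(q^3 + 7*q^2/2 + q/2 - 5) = (4*q^2 + 20*q + 21)/(2*(2*q^2 + 3*q - 5))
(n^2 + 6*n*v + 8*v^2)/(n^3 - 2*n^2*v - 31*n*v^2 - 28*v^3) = (-n - 2*v)/(-n^2 + 6*n*v + 7*v^2)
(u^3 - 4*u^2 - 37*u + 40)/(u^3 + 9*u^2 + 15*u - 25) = (u - 8)/(u + 5)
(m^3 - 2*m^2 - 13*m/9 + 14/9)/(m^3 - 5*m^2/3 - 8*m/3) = (9*m^2 - 27*m + 14)/(3*m*(3*m - 8))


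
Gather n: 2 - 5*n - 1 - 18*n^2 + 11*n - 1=-18*n^2 + 6*n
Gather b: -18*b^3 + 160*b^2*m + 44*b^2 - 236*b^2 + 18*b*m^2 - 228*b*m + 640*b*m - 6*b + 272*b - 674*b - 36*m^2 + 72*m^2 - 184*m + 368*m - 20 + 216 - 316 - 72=-18*b^3 + b^2*(160*m - 192) + b*(18*m^2 + 412*m - 408) + 36*m^2 + 184*m - 192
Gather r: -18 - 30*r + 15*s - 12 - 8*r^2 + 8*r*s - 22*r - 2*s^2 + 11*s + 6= -8*r^2 + r*(8*s - 52) - 2*s^2 + 26*s - 24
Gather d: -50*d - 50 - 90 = -50*d - 140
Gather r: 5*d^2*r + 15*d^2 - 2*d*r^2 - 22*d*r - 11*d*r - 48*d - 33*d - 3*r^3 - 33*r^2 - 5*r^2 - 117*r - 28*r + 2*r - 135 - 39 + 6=15*d^2 - 81*d - 3*r^3 + r^2*(-2*d - 38) + r*(5*d^2 - 33*d - 143) - 168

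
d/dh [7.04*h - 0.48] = 7.04000000000000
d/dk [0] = 0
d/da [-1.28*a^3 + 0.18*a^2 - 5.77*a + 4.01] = -3.84*a^2 + 0.36*a - 5.77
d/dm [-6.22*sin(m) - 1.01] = -6.22*cos(m)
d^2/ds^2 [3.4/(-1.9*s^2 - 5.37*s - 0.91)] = (24.548*s^2 + 69.3804*s - 3.4*(3.8*s + 5.37)*(7.6*s + 10.74) + 11.7572)/(1.9*s^2 + 5.37*s + 0.91)^3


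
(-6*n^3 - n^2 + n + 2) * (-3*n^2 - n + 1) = 18*n^5 + 9*n^4 - 8*n^3 - 8*n^2 - n + 2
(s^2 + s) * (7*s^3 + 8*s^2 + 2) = 7*s^5 + 15*s^4 + 8*s^3 + 2*s^2 + 2*s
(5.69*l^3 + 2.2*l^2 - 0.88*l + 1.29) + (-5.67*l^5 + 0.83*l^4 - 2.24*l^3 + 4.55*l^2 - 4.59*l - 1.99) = -5.67*l^5 + 0.83*l^4 + 3.45*l^3 + 6.75*l^2 - 5.47*l - 0.7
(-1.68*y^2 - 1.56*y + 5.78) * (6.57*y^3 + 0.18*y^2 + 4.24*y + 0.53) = -11.0376*y^5 - 10.5516*y^4 + 30.5706*y^3 - 6.4644*y^2 + 23.6804*y + 3.0634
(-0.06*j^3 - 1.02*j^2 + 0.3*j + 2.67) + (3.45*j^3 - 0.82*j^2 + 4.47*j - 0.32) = 3.39*j^3 - 1.84*j^2 + 4.77*j + 2.35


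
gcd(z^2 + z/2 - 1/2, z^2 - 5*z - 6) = z + 1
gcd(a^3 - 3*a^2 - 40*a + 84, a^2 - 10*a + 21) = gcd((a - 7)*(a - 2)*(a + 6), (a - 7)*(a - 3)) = a - 7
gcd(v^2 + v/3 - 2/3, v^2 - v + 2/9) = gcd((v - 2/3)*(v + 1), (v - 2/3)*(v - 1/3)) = v - 2/3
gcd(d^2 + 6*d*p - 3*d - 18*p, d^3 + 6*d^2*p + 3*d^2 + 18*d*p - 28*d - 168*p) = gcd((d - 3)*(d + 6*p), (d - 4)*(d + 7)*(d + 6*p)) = d + 6*p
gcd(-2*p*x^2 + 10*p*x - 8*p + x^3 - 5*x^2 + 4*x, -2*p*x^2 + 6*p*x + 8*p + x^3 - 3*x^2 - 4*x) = -2*p*x + 8*p + x^2 - 4*x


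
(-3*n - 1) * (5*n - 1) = -15*n^2 - 2*n + 1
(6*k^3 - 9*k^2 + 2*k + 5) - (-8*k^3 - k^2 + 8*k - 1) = 14*k^3 - 8*k^2 - 6*k + 6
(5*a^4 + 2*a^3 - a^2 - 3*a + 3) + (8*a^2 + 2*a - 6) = 5*a^4 + 2*a^3 + 7*a^2 - a - 3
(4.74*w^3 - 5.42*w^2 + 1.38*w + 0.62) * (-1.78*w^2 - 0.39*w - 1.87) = -8.4372*w^5 + 7.799*w^4 - 9.2064*w^3 + 8.4936*w^2 - 2.8224*w - 1.1594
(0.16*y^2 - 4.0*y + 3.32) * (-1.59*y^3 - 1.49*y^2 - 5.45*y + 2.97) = -0.2544*y^5 + 6.1216*y^4 - 0.1908*y^3 + 17.3284*y^2 - 29.974*y + 9.8604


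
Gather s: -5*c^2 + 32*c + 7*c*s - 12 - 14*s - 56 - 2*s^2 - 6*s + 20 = -5*c^2 + 32*c - 2*s^2 + s*(7*c - 20) - 48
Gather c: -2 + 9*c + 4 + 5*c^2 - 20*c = 5*c^2 - 11*c + 2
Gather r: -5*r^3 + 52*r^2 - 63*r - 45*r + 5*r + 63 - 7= -5*r^3 + 52*r^2 - 103*r + 56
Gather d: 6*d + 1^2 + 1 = 6*d + 2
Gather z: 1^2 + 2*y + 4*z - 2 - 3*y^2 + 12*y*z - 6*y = -3*y^2 - 4*y + z*(12*y + 4) - 1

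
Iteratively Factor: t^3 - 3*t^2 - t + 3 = (t + 1)*(t^2 - 4*t + 3) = (t - 3)*(t + 1)*(t - 1)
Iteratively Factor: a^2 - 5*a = (a)*(a - 5)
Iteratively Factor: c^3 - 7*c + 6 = (c - 2)*(c^2 + 2*c - 3) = (c - 2)*(c - 1)*(c + 3)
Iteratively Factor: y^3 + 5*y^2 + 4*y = (y + 1)*(y^2 + 4*y) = y*(y + 1)*(y + 4)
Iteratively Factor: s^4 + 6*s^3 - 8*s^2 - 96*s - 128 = (s + 4)*(s^3 + 2*s^2 - 16*s - 32) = (s - 4)*(s + 4)*(s^2 + 6*s + 8) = (s - 4)*(s + 2)*(s + 4)*(s + 4)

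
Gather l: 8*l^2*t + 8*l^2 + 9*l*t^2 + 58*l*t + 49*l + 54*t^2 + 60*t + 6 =l^2*(8*t + 8) + l*(9*t^2 + 58*t + 49) + 54*t^2 + 60*t + 6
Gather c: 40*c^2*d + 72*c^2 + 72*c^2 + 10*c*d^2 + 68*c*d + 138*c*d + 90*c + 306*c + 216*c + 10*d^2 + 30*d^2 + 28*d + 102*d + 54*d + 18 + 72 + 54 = c^2*(40*d + 144) + c*(10*d^2 + 206*d + 612) + 40*d^2 + 184*d + 144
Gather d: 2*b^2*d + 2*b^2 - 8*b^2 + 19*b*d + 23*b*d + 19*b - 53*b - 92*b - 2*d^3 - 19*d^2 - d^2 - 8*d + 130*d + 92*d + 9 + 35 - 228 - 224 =-6*b^2 - 126*b - 2*d^3 - 20*d^2 + d*(2*b^2 + 42*b + 214) - 408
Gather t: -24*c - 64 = -24*c - 64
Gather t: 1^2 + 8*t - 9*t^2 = -9*t^2 + 8*t + 1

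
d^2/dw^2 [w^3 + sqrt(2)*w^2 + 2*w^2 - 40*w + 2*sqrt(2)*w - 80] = 6*w + 2*sqrt(2) + 4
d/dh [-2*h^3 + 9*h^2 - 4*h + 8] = -6*h^2 + 18*h - 4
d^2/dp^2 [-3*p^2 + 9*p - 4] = -6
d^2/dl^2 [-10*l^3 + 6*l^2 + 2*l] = 12 - 60*l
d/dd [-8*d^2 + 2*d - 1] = 2 - 16*d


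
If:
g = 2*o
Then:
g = 2*o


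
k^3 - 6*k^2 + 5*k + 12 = (k - 4)*(k - 3)*(k + 1)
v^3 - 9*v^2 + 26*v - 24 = (v - 4)*(v - 3)*(v - 2)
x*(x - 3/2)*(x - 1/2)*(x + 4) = x^4 + 2*x^3 - 29*x^2/4 + 3*x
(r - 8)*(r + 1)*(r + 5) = r^3 - 2*r^2 - 43*r - 40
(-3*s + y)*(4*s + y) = -12*s^2 + s*y + y^2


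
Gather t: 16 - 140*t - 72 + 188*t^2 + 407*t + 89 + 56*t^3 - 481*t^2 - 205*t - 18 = 56*t^3 - 293*t^2 + 62*t + 15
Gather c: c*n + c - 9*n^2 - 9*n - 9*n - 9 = c*(n + 1) - 9*n^2 - 18*n - 9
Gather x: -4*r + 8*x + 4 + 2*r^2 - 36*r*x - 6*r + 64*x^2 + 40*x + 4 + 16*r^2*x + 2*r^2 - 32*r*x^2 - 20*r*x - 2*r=4*r^2 - 12*r + x^2*(64 - 32*r) + x*(16*r^2 - 56*r + 48) + 8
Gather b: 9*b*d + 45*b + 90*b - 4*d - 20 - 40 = b*(9*d + 135) - 4*d - 60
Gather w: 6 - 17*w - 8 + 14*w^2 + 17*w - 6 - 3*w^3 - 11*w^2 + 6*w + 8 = -3*w^3 + 3*w^2 + 6*w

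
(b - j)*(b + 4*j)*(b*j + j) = b^3*j + 3*b^2*j^2 + b^2*j - 4*b*j^3 + 3*b*j^2 - 4*j^3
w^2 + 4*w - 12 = (w - 2)*(w + 6)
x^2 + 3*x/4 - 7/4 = (x - 1)*(x + 7/4)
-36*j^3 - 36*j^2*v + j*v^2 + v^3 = (-6*j + v)*(j + v)*(6*j + v)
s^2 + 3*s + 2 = (s + 1)*(s + 2)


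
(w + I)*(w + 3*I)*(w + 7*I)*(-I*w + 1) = -I*w^4 + 12*w^3 + 42*I*w^2 - 52*w - 21*I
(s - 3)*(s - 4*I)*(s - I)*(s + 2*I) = s^4 - 3*s^3 - 3*I*s^3 + 6*s^2 + 9*I*s^2 - 18*s - 8*I*s + 24*I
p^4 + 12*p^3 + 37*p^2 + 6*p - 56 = (p - 1)*(p + 2)*(p + 4)*(p + 7)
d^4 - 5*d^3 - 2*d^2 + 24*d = d*(d - 4)*(d - 3)*(d + 2)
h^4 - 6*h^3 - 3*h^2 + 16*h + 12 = (h - 6)*(h - 2)*(h + 1)^2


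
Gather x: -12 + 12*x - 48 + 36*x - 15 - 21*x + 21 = 27*x - 54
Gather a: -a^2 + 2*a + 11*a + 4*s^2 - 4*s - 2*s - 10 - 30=-a^2 + 13*a + 4*s^2 - 6*s - 40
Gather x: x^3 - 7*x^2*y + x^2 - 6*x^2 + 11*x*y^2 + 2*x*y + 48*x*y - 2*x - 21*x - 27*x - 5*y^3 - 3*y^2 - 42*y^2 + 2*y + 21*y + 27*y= x^3 + x^2*(-7*y - 5) + x*(11*y^2 + 50*y - 50) - 5*y^3 - 45*y^2 + 50*y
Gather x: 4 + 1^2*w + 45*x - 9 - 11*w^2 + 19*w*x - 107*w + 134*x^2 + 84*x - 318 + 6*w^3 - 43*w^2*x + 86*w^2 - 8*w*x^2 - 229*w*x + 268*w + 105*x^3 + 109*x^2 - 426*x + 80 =6*w^3 + 75*w^2 + 162*w + 105*x^3 + x^2*(243 - 8*w) + x*(-43*w^2 - 210*w - 297) - 243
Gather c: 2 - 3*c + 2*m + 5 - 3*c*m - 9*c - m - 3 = c*(-3*m - 12) + m + 4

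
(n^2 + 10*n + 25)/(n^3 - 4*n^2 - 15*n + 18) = (n^2 + 10*n + 25)/(n^3 - 4*n^2 - 15*n + 18)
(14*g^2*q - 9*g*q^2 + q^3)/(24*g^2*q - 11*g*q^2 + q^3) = (14*g^2 - 9*g*q + q^2)/(24*g^2 - 11*g*q + q^2)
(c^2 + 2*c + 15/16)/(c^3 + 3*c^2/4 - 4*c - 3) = (c + 5/4)/(c^2 - 4)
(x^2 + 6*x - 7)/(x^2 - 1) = (x + 7)/(x + 1)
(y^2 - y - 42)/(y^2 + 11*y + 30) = (y - 7)/(y + 5)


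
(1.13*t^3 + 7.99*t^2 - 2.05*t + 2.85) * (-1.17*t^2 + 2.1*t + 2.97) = -1.3221*t^5 - 6.9753*t^4 + 22.5336*t^3 + 16.0908*t^2 - 0.103499999999999*t + 8.4645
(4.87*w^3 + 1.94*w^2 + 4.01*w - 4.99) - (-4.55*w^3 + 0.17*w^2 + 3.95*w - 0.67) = 9.42*w^3 + 1.77*w^2 + 0.0599999999999996*w - 4.32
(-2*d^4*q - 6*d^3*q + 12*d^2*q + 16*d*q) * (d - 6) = -2*d^5*q + 6*d^4*q + 48*d^3*q - 56*d^2*q - 96*d*q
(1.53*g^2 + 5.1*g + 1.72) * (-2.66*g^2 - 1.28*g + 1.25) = -4.0698*g^4 - 15.5244*g^3 - 9.1907*g^2 + 4.1734*g + 2.15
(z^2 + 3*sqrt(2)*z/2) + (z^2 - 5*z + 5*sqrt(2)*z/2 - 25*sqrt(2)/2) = 2*z^2 - 5*z + 4*sqrt(2)*z - 25*sqrt(2)/2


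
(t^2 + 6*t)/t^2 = (t + 6)/t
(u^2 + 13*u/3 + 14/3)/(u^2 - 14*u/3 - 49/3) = (u + 2)/(u - 7)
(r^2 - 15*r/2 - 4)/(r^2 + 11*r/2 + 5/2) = (r - 8)/(r + 5)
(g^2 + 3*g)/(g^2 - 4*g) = (g + 3)/(g - 4)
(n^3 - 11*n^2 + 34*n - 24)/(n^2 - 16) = (n^2 - 7*n + 6)/(n + 4)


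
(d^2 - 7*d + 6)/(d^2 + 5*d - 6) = (d - 6)/(d + 6)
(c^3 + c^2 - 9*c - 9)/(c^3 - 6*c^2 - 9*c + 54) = (c + 1)/(c - 6)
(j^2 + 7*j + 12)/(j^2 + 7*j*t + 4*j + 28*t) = (j + 3)/(j + 7*t)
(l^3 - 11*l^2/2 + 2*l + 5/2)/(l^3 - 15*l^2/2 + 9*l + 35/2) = (2*l^2 - l - 1)/(2*l^2 - 5*l - 7)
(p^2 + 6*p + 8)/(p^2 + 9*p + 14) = (p + 4)/(p + 7)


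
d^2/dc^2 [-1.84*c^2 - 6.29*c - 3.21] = -3.68000000000000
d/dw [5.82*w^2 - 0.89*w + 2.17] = 11.64*w - 0.89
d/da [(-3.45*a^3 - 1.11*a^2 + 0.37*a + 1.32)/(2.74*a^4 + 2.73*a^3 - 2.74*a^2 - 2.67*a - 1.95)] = (9.453*a^6 + 6.0828*a^5 + 9.4419*a^4 + 1.9356*a^3 + 13.3492*a^2 + 11.5626*a + 2.8029)/(7.5076*a^8 + 14.9604*a^7 - 7.5623*a^6 - 29.592*a^5 - 17.7566*a^4 + 3.9846*a^3 + 17.8149*a^2 + 10.413*a + 3.8025)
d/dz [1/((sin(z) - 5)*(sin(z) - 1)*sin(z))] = (-3*cos(z) + 12/tan(z) - 5*cos(z)/sin(z)^2)/((sin(z) - 5)^2*(sin(z) - 1)^2)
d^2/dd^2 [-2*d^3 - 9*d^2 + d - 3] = -12*d - 18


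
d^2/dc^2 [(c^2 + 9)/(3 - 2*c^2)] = 126*(-2*c^2 - 1)/(8*c^6 - 36*c^4 + 54*c^2 - 27)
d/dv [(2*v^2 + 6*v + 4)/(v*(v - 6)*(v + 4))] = 2*(-v^4 - 6*v^3 - 24*v^2 + 8*v + 48)/(v^2*(v^4 - 4*v^3 - 44*v^2 + 96*v + 576))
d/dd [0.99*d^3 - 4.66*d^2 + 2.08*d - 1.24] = 2.97*d^2 - 9.32*d + 2.08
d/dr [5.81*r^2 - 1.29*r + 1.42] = 11.62*r - 1.29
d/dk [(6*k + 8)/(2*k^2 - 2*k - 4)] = (3*k^2 - 3*k - (2*k - 1)*(3*k + 4) - 6)/(-k^2 + k + 2)^2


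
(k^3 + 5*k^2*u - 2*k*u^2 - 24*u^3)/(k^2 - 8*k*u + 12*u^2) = (-k^2 - 7*k*u - 12*u^2)/(-k + 6*u)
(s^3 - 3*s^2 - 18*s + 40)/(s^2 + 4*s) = s - 7 + 10/s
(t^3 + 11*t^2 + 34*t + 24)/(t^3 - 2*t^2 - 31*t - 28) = (t + 6)/(t - 7)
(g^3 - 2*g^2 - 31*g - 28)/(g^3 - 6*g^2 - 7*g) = (g + 4)/g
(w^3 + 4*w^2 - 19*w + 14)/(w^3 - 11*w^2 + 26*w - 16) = (w + 7)/(w - 8)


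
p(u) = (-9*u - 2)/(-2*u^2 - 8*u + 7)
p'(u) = (-9*u - 2)*(4*u + 8)/(-2*u^2 - 8*u + 7)^2 - 9/(-2*u^2 - 8*u + 7)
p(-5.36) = -6.10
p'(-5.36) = -9.63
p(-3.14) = 2.12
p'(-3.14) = -1.50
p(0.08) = -0.43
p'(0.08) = -1.98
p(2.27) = 1.04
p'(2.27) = -0.41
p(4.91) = 0.57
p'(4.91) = -0.09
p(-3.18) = 2.18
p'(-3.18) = -1.58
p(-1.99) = 1.06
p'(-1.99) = -0.60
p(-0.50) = 0.24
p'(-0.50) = -0.72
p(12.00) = 0.29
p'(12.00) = -0.02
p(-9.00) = -0.95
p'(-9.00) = -0.21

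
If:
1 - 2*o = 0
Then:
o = 1/2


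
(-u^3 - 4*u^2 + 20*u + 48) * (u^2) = -u^5 - 4*u^4 + 20*u^3 + 48*u^2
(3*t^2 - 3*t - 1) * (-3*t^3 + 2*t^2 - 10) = -9*t^5 + 15*t^4 - 3*t^3 - 32*t^2 + 30*t + 10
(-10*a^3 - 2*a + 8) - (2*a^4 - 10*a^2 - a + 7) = -2*a^4 - 10*a^3 + 10*a^2 - a + 1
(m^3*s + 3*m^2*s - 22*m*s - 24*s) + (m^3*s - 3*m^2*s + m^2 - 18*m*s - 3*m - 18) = 2*m^3*s + m^2 - 40*m*s - 3*m - 24*s - 18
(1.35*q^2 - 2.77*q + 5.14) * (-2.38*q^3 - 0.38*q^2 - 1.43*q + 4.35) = -3.213*q^5 + 6.0796*q^4 - 13.1111*q^3 + 7.8804*q^2 - 19.3997*q + 22.359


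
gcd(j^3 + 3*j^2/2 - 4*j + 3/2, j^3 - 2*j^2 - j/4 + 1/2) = j - 1/2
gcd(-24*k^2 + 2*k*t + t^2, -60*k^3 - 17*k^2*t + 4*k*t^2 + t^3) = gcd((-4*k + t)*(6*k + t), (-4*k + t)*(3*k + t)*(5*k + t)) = -4*k + t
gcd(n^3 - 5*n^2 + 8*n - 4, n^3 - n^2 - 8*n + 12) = n^2 - 4*n + 4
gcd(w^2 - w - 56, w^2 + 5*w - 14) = w + 7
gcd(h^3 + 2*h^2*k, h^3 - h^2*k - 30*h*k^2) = h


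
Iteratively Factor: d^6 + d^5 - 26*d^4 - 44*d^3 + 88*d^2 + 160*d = (d)*(d^5 + d^4 - 26*d^3 - 44*d^2 + 88*d + 160) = d*(d - 5)*(d^4 + 6*d^3 + 4*d^2 - 24*d - 32) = d*(d - 5)*(d + 2)*(d^3 + 4*d^2 - 4*d - 16) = d*(d - 5)*(d - 2)*(d + 2)*(d^2 + 6*d + 8) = d*(d - 5)*(d - 2)*(d + 2)^2*(d + 4)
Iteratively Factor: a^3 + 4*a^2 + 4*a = (a)*(a^2 + 4*a + 4) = a*(a + 2)*(a + 2)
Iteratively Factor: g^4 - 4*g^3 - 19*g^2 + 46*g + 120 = (g - 5)*(g^3 + g^2 - 14*g - 24) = (g - 5)*(g + 2)*(g^2 - g - 12) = (g - 5)*(g - 4)*(g + 2)*(g + 3)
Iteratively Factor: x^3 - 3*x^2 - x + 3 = (x - 3)*(x^2 - 1) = (x - 3)*(x + 1)*(x - 1)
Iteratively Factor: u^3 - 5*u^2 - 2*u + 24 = (u - 3)*(u^2 - 2*u - 8) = (u - 3)*(u + 2)*(u - 4)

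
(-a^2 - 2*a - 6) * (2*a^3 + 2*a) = -2*a^5 - 4*a^4 - 14*a^3 - 4*a^2 - 12*a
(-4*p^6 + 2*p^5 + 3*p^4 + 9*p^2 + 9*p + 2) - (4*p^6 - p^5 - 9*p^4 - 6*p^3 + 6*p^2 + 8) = -8*p^6 + 3*p^5 + 12*p^4 + 6*p^3 + 3*p^2 + 9*p - 6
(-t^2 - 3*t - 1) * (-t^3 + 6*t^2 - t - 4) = t^5 - 3*t^4 - 16*t^3 + t^2 + 13*t + 4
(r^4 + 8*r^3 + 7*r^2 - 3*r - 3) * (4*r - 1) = 4*r^5 + 31*r^4 + 20*r^3 - 19*r^2 - 9*r + 3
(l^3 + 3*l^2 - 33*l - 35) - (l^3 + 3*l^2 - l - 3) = -32*l - 32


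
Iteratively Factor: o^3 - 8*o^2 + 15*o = (o - 5)*(o^2 - 3*o) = (o - 5)*(o - 3)*(o)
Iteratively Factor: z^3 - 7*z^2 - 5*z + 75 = (z - 5)*(z^2 - 2*z - 15) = (z - 5)*(z + 3)*(z - 5)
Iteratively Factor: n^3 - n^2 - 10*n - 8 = (n - 4)*(n^2 + 3*n + 2) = (n - 4)*(n + 1)*(n + 2)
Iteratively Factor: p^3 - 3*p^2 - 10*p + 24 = (p - 4)*(p^2 + p - 6) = (p - 4)*(p - 2)*(p + 3)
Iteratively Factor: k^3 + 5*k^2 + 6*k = (k + 3)*(k^2 + 2*k) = (k + 2)*(k + 3)*(k)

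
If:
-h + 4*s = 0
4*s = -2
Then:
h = -2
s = -1/2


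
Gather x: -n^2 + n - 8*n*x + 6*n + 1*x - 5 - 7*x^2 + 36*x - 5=-n^2 + 7*n - 7*x^2 + x*(37 - 8*n) - 10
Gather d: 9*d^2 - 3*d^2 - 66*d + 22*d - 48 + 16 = 6*d^2 - 44*d - 32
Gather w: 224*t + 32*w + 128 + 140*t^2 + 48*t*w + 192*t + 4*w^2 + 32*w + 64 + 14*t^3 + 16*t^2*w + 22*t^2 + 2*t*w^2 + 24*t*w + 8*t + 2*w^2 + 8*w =14*t^3 + 162*t^2 + 424*t + w^2*(2*t + 6) + w*(16*t^2 + 72*t + 72) + 192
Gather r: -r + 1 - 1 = -r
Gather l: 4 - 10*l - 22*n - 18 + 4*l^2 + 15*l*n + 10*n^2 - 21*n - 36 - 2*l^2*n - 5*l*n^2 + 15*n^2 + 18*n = l^2*(4 - 2*n) + l*(-5*n^2 + 15*n - 10) + 25*n^2 - 25*n - 50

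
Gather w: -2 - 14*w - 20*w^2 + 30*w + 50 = -20*w^2 + 16*w + 48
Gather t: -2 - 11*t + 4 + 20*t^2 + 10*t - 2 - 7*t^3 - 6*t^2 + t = -7*t^3 + 14*t^2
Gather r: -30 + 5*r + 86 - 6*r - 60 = -r - 4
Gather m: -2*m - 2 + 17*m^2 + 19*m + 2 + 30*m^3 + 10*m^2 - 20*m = 30*m^3 + 27*m^2 - 3*m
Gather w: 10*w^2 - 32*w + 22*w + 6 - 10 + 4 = 10*w^2 - 10*w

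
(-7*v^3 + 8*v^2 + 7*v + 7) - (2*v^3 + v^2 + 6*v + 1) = -9*v^3 + 7*v^2 + v + 6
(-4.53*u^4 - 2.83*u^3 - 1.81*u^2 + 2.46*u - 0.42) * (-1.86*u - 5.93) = 8.4258*u^5 + 32.1267*u^4 + 20.1485*u^3 + 6.1577*u^2 - 13.8066*u + 2.4906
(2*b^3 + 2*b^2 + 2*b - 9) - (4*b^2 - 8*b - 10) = 2*b^3 - 2*b^2 + 10*b + 1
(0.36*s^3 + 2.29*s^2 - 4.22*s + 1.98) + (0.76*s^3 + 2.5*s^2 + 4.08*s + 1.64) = 1.12*s^3 + 4.79*s^2 - 0.14*s + 3.62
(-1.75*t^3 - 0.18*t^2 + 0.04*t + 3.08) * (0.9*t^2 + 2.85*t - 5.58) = -1.575*t^5 - 5.1495*t^4 + 9.288*t^3 + 3.8904*t^2 + 8.5548*t - 17.1864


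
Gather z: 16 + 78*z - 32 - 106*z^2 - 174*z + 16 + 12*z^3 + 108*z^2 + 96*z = 12*z^3 + 2*z^2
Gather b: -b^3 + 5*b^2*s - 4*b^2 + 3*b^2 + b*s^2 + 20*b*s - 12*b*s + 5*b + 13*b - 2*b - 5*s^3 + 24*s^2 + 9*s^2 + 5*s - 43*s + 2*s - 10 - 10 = -b^3 + b^2*(5*s - 1) + b*(s^2 + 8*s + 16) - 5*s^3 + 33*s^2 - 36*s - 20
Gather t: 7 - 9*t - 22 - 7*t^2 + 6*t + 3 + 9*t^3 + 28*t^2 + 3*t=9*t^3 + 21*t^2 - 12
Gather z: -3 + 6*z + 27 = 6*z + 24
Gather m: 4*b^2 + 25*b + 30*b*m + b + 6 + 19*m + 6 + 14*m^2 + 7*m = 4*b^2 + 26*b + 14*m^2 + m*(30*b + 26) + 12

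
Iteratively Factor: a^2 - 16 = (a - 4)*(a + 4)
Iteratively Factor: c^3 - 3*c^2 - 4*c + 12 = (c + 2)*(c^2 - 5*c + 6) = (c - 3)*(c + 2)*(c - 2)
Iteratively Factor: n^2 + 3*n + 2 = (n + 1)*(n + 2)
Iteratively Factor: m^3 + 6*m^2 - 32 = (m + 4)*(m^2 + 2*m - 8) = (m + 4)^2*(m - 2)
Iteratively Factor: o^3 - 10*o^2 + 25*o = (o)*(o^2 - 10*o + 25) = o*(o - 5)*(o - 5)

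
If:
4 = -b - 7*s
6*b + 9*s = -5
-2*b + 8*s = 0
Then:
No Solution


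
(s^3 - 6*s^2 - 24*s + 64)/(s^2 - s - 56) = (s^2 + 2*s - 8)/(s + 7)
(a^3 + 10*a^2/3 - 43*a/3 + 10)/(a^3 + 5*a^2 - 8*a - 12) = (a^2 - 8*a/3 + 5/3)/(a^2 - a - 2)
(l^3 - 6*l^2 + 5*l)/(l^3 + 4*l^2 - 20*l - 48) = l*(l^2 - 6*l + 5)/(l^3 + 4*l^2 - 20*l - 48)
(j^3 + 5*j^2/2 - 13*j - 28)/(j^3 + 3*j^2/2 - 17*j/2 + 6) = (2*j^2 - 3*j - 14)/(2*j^2 - 5*j + 3)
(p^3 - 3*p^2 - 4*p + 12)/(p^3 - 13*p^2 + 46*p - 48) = (p + 2)/(p - 8)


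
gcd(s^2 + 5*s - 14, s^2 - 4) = s - 2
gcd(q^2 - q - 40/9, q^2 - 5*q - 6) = 1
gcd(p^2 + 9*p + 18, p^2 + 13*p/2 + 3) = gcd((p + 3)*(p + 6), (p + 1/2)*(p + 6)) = p + 6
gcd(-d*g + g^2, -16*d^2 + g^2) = 1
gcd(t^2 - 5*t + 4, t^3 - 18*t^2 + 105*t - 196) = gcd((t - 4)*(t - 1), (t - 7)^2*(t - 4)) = t - 4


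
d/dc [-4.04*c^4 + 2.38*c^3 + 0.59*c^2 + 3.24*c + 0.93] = -16.16*c^3 + 7.14*c^2 + 1.18*c + 3.24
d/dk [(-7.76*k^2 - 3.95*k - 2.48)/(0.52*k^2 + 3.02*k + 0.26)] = (-21.3812*k^2 - 1.456*k + 6.4626)/(0.2704*k^4 + 3.1408*k^3 + 9.3908*k^2 + 1.5704*k + 0.0676)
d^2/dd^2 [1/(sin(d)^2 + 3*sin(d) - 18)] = (-4*sin(d)^4 - 9*sin(d)^3 - 75*sin(d)^2 - 36*sin(d) + 54)/(sin(d)^2 + 3*sin(d) - 18)^3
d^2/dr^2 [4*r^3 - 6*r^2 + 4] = 24*r - 12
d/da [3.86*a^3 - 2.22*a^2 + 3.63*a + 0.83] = 11.58*a^2 - 4.44*a + 3.63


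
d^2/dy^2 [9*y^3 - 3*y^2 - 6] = 54*y - 6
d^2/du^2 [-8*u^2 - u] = -16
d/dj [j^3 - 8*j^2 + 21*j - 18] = 3*j^2 - 16*j + 21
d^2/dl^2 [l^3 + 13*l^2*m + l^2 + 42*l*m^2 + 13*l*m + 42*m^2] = 6*l + 26*m + 2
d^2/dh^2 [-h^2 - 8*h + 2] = -2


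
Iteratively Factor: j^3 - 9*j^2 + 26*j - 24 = (j - 3)*(j^2 - 6*j + 8) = (j - 4)*(j - 3)*(j - 2)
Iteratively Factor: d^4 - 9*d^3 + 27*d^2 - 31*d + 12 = (d - 3)*(d^3 - 6*d^2 + 9*d - 4) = (d - 3)*(d - 1)*(d^2 - 5*d + 4) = (d - 3)*(d - 1)^2*(d - 4)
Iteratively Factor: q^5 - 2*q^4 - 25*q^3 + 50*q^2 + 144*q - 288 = (q - 3)*(q^4 + q^3 - 22*q^2 - 16*q + 96) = (q - 3)*(q - 2)*(q^3 + 3*q^2 - 16*q - 48) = (q - 3)*(q - 2)*(q + 3)*(q^2 - 16) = (q - 3)*(q - 2)*(q + 3)*(q + 4)*(q - 4)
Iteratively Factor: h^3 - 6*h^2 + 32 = (h + 2)*(h^2 - 8*h + 16) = (h - 4)*(h + 2)*(h - 4)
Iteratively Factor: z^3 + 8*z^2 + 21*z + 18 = (z + 2)*(z^2 + 6*z + 9) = (z + 2)*(z + 3)*(z + 3)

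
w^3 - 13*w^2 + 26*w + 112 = (w - 8)*(w - 7)*(w + 2)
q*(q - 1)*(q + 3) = q^3 + 2*q^2 - 3*q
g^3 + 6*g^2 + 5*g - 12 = (g - 1)*(g + 3)*(g + 4)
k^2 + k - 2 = (k - 1)*(k + 2)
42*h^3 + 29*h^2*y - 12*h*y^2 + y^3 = (-7*h + y)*(-6*h + y)*(h + y)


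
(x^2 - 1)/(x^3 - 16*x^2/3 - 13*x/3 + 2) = 3*(x - 1)/(3*x^2 - 19*x + 6)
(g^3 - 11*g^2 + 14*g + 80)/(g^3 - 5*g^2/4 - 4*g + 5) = 4*(g^2 - 13*g + 40)/(4*g^2 - 13*g + 10)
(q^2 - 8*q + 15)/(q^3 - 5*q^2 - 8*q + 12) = (q^2 - 8*q + 15)/(q^3 - 5*q^2 - 8*q + 12)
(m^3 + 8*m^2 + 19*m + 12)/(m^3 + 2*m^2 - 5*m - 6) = (m + 4)/(m - 2)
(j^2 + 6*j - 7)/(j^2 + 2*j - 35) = (j - 1)/(j - 5)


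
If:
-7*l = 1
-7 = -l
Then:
No Solution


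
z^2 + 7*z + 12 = (z + 3)*(z + 4)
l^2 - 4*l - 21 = (l - 7)*(l + 3)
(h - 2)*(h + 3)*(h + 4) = h^3 + 5*h^2 - 2*h - 24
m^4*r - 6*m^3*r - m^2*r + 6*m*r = m*(m - 6)*(m - 1)*(m*r + r)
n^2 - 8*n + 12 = (n - 6)*(n - 2)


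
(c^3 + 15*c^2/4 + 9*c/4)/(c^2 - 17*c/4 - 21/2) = c*(4*c^2 + 15*c + 9)/(4*c^2 - 17*c - 42)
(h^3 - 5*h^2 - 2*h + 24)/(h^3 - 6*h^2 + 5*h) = (h^3 - 5*h^2 - 2*h + 24)/(h*(h^2 - 6*h + 5))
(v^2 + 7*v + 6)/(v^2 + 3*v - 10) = (v^2 + 7*v + 6)/(v^2 + 3*v - 10)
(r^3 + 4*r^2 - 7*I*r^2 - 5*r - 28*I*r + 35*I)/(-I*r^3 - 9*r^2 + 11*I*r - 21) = I*(r^2 + 4*r - 5)/(r^2 - 2*I*r + 3)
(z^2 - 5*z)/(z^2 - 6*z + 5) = z/(z - 1)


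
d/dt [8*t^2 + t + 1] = 16*t + 1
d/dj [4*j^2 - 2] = 8*j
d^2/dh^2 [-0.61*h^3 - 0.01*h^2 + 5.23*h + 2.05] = -3.66*h - 0.02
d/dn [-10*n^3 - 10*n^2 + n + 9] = -30*n^2 - 20*n + 1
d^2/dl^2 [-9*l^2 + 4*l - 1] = -18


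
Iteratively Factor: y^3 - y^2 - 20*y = (y + 4)*(y^2 - 5*y) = (y - 5)*(y + 4)*(y)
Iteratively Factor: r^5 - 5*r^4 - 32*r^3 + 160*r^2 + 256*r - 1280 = (r + 4)*(r^4 - 9*r^3 + 4*r^2 + 144*r - 320) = (r - 4)*(r + 4)*(r^3 - 5*r^2 - 16*r + 80) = (r - 4)^2*(r + 4)*(r^2 - r - 20) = (r - 4)^2*(r + 4)^2*(r - 5)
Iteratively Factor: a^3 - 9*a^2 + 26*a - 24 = (a - 2)*(a^2 - 7*a + 12) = (a - 4)*(a - 2)*(a - 3)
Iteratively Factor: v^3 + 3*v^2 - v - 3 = (v + 3)*(v^2 - 1) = (v + 1)*(v + 3)*(v - 1)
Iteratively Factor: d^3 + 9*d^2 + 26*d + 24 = (d + 2)*(d^2 + 7*d + 12) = (d + 2)*(d + 4)*(d + 3)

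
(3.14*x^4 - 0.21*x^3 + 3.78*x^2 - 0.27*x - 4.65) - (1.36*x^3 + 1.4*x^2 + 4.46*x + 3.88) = 3.14*x^4 - 1.57*x^3 + 2.38*x^2 - 4.73*x - 8.53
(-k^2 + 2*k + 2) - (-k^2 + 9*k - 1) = 3 - 7*k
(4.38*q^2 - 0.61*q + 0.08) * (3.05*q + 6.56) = 13.359*q^3 + 26.8723*q^2 - 3.7576*q + 0.5248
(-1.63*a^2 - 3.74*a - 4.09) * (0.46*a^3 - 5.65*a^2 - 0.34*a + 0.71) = -0.7498*a^5 + 7.4891*a^4 + 19.8038*a^3 + 23.2228*a^2 - 1.2648*a - 2.9039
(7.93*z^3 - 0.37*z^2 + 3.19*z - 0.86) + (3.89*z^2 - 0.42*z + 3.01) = 7.93*z^3 + 3.52*z^2 + 2.77*z + 2.15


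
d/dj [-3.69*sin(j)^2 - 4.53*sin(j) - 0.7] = -(7.38*sin(j) + 4.53)*cos(j)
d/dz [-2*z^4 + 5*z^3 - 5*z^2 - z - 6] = -8*z^3 + 15*z^2 - 10*z - 1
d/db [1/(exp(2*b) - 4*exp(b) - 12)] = 2*(2 - exp(b))*exp(b)/(-exp(2*b) + 4*exp(b) + 12)^2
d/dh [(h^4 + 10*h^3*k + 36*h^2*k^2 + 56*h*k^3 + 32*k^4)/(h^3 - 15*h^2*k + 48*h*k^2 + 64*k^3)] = (h^5 - 22*h^4*k - 218*h^3*k^2 - 640*h^2*k^3 - 728*h*k^4 - 256*k^5)/(h^5 - 22*h^4*k + 145*h^3*k^2 - 152*h^2*k^3 - 832*h*k^4 - 512*k^5)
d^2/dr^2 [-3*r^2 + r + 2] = -6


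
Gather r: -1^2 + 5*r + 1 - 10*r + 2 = 2 - 5*r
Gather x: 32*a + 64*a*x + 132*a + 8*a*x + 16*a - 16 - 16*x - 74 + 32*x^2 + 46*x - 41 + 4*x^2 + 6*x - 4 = 180*a + 36*x^2 + x*(72*a + 36) - 135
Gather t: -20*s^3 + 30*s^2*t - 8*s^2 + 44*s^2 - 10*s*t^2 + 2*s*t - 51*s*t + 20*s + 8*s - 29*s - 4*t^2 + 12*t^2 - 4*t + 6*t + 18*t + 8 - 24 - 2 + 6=-20*s^3 + 36*s^2 - s + t^2*(8 - 10*s) + t*(30*s^2 - 49*s + 20) - 12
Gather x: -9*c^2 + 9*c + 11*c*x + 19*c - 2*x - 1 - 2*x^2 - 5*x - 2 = -9*c^2 + 28*c - 2*x^2 + x*(11*c - 7) - 3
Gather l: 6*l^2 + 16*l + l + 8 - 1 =6*l^2 + 17*l + 7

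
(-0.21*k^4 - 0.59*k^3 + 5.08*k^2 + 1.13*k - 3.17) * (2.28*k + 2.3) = -0.4788*k^5 - 1.8282*k^4 + 10.2254*k^3 + 14.2604*k^2 - 4.6286*k - 7.291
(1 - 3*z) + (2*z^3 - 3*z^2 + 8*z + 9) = 2*z^3 - 3*z^2 + 5*z + 10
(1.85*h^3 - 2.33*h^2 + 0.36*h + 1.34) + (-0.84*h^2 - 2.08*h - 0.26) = 1.85*h^3 - 3.17*h^2 - 1.72*h + 1.08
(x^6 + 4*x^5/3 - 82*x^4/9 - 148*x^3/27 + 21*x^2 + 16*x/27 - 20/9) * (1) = x^6 + 4*x^5/3 - 82*x^4/9 - 148*x^3/27 + 21*x^2 + 16*x/27 - 20/9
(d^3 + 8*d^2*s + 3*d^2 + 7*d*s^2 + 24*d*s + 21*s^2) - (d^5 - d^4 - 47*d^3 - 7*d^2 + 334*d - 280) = -d^5 + d^4 + 48*d^3 + 8*d^2*s + 10*d^2 + 7*d*s^2 + 24*d*s - 334*d + 21*s^2 + 280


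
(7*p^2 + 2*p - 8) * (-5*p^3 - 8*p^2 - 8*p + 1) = -35*p^5 - 66*p^4 - 32*p^3 + 55*p^2 + 66*p - 8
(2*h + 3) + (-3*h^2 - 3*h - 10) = -3*h^2 - h - 7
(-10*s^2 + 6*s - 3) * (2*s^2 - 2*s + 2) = -20*s^4 + 32*s^3 - 38*s^2 + 18*s - 6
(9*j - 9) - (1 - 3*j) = 12*j - 10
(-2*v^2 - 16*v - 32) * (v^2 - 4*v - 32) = -2*v^4 - 8*v^3 + 96*v^2 + 640*v + 1024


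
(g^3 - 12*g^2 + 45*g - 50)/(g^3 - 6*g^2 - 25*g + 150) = (g^2 - 7*g + 10)/(g^2 - g - 30)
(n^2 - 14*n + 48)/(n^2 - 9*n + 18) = (n - 8)/(n - 3)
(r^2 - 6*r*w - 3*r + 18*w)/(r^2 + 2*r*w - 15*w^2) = (r^2 - 6*r*w - 3*r + 18*w)/(r^2 + 2*r*w - 15*w^2)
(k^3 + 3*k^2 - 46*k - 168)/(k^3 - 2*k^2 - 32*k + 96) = (k^2 - 3*k - 28)/(k^2 - 8*k + 16)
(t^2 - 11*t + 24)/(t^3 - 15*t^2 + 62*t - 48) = (t - 3)/(t^2 - 7*t + 6)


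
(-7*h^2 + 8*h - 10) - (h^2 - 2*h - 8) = -8*h^2 + 10*h - 2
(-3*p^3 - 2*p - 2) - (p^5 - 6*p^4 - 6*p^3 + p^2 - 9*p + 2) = -p^5 + 6*p^4 + 3*p^3 - p^2 + 7*p - 4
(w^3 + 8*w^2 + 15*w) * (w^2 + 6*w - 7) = w^5 + 14*w^4 + 56*w^3 + 34*w^2 - 105*w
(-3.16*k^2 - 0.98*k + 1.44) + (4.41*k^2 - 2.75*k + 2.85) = 1.25*k^2 - 3.73*k + 4.29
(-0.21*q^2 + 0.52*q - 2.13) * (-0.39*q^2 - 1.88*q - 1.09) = 0.0819*q^4 + 0.192*q^3 + 0.082*q^2 + 3.4376*q + 2.3217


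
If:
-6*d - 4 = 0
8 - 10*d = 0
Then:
No Solution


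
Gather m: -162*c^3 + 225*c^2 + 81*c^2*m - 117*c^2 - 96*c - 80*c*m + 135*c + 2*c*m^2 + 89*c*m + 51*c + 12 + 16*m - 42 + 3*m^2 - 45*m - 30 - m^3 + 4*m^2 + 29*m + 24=-162*c^3 + 108*c^2 + 90*c - m^3 + m^2*(2*c + 7) + m*(81*c^2 + 9*c) - 36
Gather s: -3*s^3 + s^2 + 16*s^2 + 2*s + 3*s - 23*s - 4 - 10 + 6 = -3*s^3 + 17*s^2 - 18*s - 8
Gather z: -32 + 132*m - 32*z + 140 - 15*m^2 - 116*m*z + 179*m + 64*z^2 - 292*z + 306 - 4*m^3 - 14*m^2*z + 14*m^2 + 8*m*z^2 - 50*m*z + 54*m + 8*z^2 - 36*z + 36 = -4*m^3 - m^2 + 365*m + z^2*(8*m + 72) + z*(-14*m^2 - 166*m - 360) + 450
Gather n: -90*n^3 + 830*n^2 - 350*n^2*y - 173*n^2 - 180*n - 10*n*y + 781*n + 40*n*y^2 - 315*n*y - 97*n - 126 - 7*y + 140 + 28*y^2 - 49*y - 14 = -90*n^3 + n^2*(657 - 350*y) + n*(40*y^2 - 325*y + 504) + 28*y^2 - 56*y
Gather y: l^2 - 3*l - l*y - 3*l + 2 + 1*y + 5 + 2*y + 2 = l^2 - 6*l + y*(3 - l) + 9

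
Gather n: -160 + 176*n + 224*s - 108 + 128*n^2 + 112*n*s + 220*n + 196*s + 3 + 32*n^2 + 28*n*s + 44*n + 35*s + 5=160*n^2 + n*(140*s + 440) + 455*s - 260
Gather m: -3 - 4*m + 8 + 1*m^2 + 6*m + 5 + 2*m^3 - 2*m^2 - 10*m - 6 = 2*m^3 - m^2 - 8*m + 4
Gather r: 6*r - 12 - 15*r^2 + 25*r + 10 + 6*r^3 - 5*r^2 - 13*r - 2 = 6*r^3 - 20*r^2 + 18*r - 4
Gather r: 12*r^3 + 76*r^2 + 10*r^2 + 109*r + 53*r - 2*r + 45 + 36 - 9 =12*r^3 + 86*r^2 + 160*r + 72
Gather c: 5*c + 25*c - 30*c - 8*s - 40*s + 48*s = 0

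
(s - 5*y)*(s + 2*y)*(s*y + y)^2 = s^4*y^2 - 3*s^3*y^3 + 2*s^3*y^2 - 10*s^2*y^4 - 6*s^2*y^3 + s^2*y^2 - 20*s*y^4 - 3*s*y^3 - 10*y^4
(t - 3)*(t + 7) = t^2 + 4*t - 21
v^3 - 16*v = v*(v - 4)*(v + 4)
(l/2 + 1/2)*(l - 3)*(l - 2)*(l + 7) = l^4/2 + 3*l^3/2 - 27*l^2/2 + 13*l/2 + 21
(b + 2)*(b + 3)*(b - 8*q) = b^3 - 8*b^2*q + 5*b^2 - 40*b*q + 6*b - 48*q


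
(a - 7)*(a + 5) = a^2 - 2*a - 35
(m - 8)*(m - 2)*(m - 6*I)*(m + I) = m^4 - 10*m^3 - 5*I*m^3 + 22*m^2 + 50*I*m^2 - 60*m - 80*I*m + 96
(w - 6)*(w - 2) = w^2 - 8*w + 12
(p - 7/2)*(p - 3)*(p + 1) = p^3 - 11*p^2/2 + 4*p + 21/2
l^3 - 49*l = l*(l - 7)*(l + 7)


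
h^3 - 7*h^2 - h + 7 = (h - 7)*(h - 1)*(h + 1)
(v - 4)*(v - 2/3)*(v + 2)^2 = v^4 - 2*v^3/3 - 12*v^2 - 8*v + 32/3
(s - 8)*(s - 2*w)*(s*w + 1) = s^3*w - 2*s^2*w^2 - 8*s^2*w + s^2 + 16*s*w^2 - 2*s*w - 8*s + 16*w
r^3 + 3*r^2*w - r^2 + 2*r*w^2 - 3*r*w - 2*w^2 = (r - 1)*(r + w)*(r + 2*w)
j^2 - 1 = (j - 1)*(j + 1)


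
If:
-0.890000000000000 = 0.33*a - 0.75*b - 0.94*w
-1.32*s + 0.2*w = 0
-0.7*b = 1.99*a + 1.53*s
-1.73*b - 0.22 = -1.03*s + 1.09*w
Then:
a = 0.19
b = -1.18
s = 0.30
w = 1.96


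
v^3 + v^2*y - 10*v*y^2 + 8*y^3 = (v - 2*y)*(v - y)*(v + 4*y)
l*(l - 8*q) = l^2 - 8*l*q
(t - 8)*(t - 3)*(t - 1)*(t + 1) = t^4 - 11*t^3 + 23*t^2 + 11*t - 24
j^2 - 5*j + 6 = (j - 3)*(j - 2)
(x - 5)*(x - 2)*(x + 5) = x^3 - 2*x^2 - 25*x + 50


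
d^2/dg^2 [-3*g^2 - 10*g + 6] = -6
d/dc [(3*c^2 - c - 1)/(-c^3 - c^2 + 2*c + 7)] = ((1 - 6*c)*(c^3 + c^2 - 2*c - 7) - (-3*c^2 + c + 1)*(3*c^2 + 2*c - 2))/(c^3 + c^2 - 2*c - 7)^2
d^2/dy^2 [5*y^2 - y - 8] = 10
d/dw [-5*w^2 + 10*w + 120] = 10 - 10*w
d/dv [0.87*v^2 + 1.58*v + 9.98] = 1.74*v + 1.58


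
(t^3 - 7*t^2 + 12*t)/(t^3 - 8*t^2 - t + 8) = t*(t^2 - 7*t + 12)/(t^3 - 8*t^2 - t + 8)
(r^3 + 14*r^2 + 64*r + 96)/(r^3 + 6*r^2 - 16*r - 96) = (r + 4)/(r - 4)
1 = 1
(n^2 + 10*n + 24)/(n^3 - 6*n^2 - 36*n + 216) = (n + 4)/(n^2 - 12*n + 36)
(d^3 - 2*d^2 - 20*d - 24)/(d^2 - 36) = (d^2 + 4*d + 4)/(d + 6)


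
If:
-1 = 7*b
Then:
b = -1/7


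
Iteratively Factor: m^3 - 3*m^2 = (m)*(m^2 - 3*m) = m*(m - 3)*(m)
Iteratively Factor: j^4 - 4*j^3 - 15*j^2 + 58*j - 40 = (j - 2)*(j^3 - 2*j^2 - 19*j + 20) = (j - 2)*(j - 1)*(j^2 - j - 20) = (j - 5)*(j - 2)*(j - 1)*(j + 4)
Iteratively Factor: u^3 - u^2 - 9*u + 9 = (u - 1)*(u^2 - 9) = (u - 3)*(u - 1)*(u + 3)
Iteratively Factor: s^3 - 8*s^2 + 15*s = (s - 3)*(s^2 - 5*s) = (s - 5)*(s - 3)*(s)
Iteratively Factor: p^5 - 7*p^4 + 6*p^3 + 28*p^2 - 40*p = (p - 2)*(p^4 - 5*p^3 - 4*p^2 + 20*p) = (p - 5)*(p - 2)*(p^3 - 4*p) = (p - 5)*(p - 2)*(p + 2)*(p^2 - 2*p) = (p - 5)*(p - 2)^2*(p + 2)*(p)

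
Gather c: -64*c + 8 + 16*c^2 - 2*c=16*c^2 - 66*c + 8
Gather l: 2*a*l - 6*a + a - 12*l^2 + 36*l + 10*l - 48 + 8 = -5*a - 12*l^2 + l*(2*a + 46) - 40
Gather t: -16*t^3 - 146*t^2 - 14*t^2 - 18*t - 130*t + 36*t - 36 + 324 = -16*t^3 - 160*t^2 - 112*t + 288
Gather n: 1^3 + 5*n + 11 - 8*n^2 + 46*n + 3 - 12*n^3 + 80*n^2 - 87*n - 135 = -12*n^3 + 72*n^2 - 36*n - 120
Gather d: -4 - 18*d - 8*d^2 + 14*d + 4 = -8*d^2 - 4*d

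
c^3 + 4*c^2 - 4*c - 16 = (c - 2)*(c + 2)*(c + 4)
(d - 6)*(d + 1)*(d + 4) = d^3 - d^2 - 26*d - 24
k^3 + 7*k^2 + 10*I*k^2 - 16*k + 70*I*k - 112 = (k + 7)*(k + 2*I)*(k + 8*I)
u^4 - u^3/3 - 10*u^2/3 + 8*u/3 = u*(u - 4/3)*(u - 1)*(u + 2)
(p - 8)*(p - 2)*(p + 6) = p^3 - 4*p^2 - 44*p + 96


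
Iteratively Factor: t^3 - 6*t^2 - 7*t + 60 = (t - 4)*(t^2 - 2*t - 15) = (t - 5)*(t - 4)*(t + 3)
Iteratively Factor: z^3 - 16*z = (z - 4)*(z^2 + 4*z) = (z - 4)*(z + 4)*(z)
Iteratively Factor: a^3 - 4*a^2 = (a)*(a^2 - 4*a) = a*(a - 4)*(a)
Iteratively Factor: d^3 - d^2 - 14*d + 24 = (d - 3)*(d^2 + 2*d - 8) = (d - 3)*(d + 4)*(d - 2)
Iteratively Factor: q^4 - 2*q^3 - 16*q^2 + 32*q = (q)*(q^3 - 2*q^2 - 16*q + 32) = q*(q + 4)*(q^2 - 6*q + 8) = q*(q - 2)*(q + 4)*(q - 4)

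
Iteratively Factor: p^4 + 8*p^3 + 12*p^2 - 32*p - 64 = (p + 2)*(p^3 + 6*p^2 - 32) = (p + 2)*(p + 4)*(p^2 + 2*p - 8) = (p + 2)*(p + 4)^2*(p - 2)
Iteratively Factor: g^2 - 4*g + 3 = (g - 3)*(g - 1)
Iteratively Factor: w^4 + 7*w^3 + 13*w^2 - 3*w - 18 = (w + 3)*(w^3 + 4*w^2 + w - 6) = (w - 1)*(w + 3)*(w^2 + 5*w + 6) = (w - 1)*(w + 3)^2*(w + 2)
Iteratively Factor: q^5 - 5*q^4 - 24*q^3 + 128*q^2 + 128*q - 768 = (q - 4)*(q^4 - q^3 - 28*q^2 + 16*q + 192) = (q - 4)^2*(q^3 + 3*q^2 - 16*q - 48) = (q - 4)^2*(q + 4)*(q^2 - q - 12) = (q - 4)^2*(q + 3)*(q + 4)*(q - 4)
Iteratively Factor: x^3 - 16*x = (x - 4)*(x^2 + 4*x) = (x - 4)*(x + 4)*(x)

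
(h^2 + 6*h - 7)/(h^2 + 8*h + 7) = (h - 1)/(h + 1)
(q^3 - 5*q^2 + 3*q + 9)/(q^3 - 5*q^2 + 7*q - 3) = (q^2 - 2*q - 3)/(q^2 - 2*q + 1)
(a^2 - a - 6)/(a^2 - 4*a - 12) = (a - 3)/(a - 6)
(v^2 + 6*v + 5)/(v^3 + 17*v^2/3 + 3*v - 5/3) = 3/(3*v - 1)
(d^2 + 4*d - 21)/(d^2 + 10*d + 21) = (d - 3)/(d + 3)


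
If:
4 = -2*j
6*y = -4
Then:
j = -2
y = -2/3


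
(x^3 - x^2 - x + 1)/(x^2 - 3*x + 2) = (x^2 - 1)/(x - 2)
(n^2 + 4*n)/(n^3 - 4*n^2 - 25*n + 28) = n/(n^2 - 8*n + 7)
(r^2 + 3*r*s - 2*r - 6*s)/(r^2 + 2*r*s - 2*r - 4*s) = (r + 3*s)/(r + 2*s)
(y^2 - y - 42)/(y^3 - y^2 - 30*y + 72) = (y - 7)/(y^2 - 7*y + 12)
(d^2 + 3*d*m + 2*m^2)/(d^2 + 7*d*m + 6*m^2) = (d + 2*m)/(d + 6*m)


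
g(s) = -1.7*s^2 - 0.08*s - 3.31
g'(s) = -3.4*s - 0.08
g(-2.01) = -10.02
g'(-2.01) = 6.75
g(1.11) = -5.49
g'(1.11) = -3.85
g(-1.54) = -7.22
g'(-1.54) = 5.16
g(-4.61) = -39.07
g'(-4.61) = 15.59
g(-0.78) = -4.28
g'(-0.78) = 2.57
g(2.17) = -11.49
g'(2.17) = -7.46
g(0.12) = -3.34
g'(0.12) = -0.49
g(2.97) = -18.54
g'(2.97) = -10.18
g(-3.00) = -18.37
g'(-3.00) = 10.12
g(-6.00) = -64.03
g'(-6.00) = 20.32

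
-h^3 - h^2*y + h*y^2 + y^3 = (-h + y)*(h + y)^2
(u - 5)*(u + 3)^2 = u^3 + u^2 - 21*u - 45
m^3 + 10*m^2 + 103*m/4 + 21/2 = (m + 1/2)*(m + 7/2)*(m + 6)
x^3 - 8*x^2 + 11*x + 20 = (x - 5)*(x - 4)*(x + 1)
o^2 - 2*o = o*(o - 2)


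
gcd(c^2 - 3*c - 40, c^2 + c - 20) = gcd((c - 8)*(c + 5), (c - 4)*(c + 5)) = c + 5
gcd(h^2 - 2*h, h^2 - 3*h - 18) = 1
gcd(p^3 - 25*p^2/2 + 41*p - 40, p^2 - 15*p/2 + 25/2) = p - 5/2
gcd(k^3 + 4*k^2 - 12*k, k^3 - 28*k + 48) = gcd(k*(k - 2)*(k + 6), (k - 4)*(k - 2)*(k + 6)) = k^2 + 4*k - 12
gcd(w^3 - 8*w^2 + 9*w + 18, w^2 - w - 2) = w + 1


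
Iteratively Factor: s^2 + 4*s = (s + 4)*(s)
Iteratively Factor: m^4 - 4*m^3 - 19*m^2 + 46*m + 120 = (m - 4)*(m^3 - 19*m - 30) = (m - 5)*(m - 4)*(m^2 + 5*m + 6) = (m - 5)*(m - 4)*(m + 3)*(m + 2)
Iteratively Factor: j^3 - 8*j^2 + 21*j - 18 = (j - 2)*(j^2 - 6*j + 9) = (j - 3)*(j - 2)*(j - 3)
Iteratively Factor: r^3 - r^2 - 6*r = (r + 2)*(r^2 - 3*r) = (r - 3)*(r + 2)*(r)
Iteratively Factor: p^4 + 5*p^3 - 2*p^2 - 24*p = (p - 2)*(p^3 + 7*p^2 + 12*p) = (p - 2)*(p + 3)*(p^2 + 4*p) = p*(p - 2)*(p + 3)*(p + 4)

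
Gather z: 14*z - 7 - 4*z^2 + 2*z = -4*z^2 + 16*z - 7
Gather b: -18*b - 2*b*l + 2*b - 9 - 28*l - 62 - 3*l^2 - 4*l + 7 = b*(-2*l - 16) - 3*l^2 - 32*l - 64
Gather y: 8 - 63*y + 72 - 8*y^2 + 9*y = -8*y^2 - 54*y + 80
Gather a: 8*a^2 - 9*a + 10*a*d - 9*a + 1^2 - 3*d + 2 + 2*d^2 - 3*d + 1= 8*a^2 + a*(10*d - 18) + 2*d^2 - 6*d + 4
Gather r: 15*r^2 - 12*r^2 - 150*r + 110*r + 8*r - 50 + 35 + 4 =3*r^2 - 32*r - 11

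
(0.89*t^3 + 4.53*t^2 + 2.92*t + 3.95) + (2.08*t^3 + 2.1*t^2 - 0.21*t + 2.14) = 2.97*t^3 + 6.63*t^2 + 2.71*t + 6.09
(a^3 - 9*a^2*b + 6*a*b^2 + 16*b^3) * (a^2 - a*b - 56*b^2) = a^5 - 10*a^4*b - 41*a^3*b^2 + 514*a^2*b^3 - 352*a*b^4 - 896*b^5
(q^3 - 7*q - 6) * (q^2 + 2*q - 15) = q^5 + 2*q^4 - 22*q^3 - 20*q^2 + 93*q + 90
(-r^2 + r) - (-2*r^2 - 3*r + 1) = r^2 + 4*r - 1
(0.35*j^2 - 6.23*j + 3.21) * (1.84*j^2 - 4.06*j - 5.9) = 0.644*j^4 - 12.8842*j^3 + 29.1352*j^2 + 23.7244*j - 18.939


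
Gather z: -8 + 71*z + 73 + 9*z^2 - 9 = 9*z^2 + 71*z + 56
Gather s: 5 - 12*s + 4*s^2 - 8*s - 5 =4*s^2 - 20*s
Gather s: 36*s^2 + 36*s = 36*s^2 + 36*s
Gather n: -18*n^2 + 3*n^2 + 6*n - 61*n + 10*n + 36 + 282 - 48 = -15*n^2 - 45*n + 270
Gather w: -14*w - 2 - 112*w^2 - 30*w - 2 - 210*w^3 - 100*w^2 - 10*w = -210*w^3 - 212*w^2 - 54*w - 4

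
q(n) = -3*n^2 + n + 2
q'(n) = 1 - 6*n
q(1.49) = -3.17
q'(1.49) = -7.94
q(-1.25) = -3.94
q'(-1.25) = 8.50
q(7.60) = -163.68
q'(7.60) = -44.60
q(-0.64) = 0.13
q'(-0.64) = 4.84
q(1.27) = -1.57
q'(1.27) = -6.62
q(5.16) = -72.72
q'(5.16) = -29.96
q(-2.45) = -18.46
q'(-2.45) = 15.70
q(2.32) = -11.83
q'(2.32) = -12.92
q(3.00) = -22.00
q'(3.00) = -17.00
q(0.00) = 2.00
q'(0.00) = 1.00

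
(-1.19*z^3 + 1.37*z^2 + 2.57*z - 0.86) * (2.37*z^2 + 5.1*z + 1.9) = -2.8203*z^5 - 2.8221*z^4 + 10.8169*z^3 + 13.6718*z^2 + 0.497*z - 1.634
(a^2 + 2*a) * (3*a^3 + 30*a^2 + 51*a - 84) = 3*a^5 + 36*a^4 + 111*a^3 + 18*a^2 - 168*a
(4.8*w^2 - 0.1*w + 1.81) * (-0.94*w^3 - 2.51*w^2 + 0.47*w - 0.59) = -4.512*w^5 - 11.954*w^4 + 0.8056*w^3 - 7.4221*w^2 + 0.9097*w - 1.0679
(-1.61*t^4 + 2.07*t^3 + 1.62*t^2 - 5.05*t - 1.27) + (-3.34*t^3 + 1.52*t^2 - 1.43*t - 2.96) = -1.61*t^4 - 1.27*t^3 + 3.14*t^2 - 6.48*t - 4.23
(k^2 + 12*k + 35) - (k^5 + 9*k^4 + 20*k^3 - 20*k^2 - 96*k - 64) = -k^5 - 9*k^4 - 20*k^3 + 21*k^2 + 108*k + 99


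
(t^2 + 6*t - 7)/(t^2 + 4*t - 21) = (t - 1)/(t - 3)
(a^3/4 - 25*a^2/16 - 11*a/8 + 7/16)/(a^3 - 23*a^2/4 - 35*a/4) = (4*a^2 + 3*a - 1)/(4*a*(4*a + 5))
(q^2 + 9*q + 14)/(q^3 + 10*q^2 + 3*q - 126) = (q + 2)/(q^2 + 3*q - 18)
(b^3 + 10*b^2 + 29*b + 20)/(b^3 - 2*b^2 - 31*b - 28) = (b + 5)/(b - 7)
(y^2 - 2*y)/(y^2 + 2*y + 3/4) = 4*y*(y - 2)/(4*y^2 + 8*y + 3)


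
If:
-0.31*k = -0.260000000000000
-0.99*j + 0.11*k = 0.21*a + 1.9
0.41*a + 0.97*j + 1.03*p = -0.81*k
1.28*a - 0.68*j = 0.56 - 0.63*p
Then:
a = -1.04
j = -1.61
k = 0.84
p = 1.27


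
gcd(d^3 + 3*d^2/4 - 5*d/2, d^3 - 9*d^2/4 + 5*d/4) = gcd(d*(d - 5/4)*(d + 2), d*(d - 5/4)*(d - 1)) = d^2 - 5*d/4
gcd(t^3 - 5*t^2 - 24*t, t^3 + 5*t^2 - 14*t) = t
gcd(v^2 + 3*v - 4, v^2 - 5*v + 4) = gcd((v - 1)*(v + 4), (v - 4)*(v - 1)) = v - 1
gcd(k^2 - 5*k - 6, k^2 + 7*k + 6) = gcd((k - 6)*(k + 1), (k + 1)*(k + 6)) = k + 1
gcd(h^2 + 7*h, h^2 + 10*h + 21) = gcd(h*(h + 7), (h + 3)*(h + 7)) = h + 7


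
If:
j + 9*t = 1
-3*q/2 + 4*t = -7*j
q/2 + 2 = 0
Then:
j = -58/59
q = -4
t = 13/59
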